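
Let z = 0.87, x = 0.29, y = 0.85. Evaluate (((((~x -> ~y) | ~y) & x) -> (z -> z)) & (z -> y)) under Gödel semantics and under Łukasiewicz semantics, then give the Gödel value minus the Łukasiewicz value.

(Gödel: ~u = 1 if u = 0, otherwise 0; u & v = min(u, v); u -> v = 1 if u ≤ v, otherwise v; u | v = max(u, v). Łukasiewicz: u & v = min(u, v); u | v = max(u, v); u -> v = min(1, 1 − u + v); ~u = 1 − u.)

Gödel evaluation:
  ~x: Gödel ¬ of 0.29 = 0 (operand ≠ 0)
  ~y: Gödel ¬ of 0.85 = 0 (operand ≠ 0)
  (~x -> ~y): 0 ≤ 0, so result = 1
  ~y: Gödel ¬ of 0.85 = 0 (operand ≠ 0)
  ((~x -> ~y) | ~y) = max(1, 0) = 1
  (((~x -> ~y) | ~y) & x) = min(1, 0.29) = 0.29
  (z -> z): 0.87 ≤ 0.87, so result = 1
  ((((~x -> ~y) | ~y) & x) -> (z -> z)): 0.29 ≤ 1, so result = 1
  (z -> y): 0.87 > 0.85, so result = 0.85
  (((((~x -> ~y) | ~y) & x) -> (z -> z)) & (z -> y)) = min(1, 0.85) = 0.85
  Gödel value = 0.85
Łukasiewicz evaluation:
  ~x: Łukasiewicz ¬ gives 1 − 0.29 = 0.71
  ~y: Łukasiewicz ¬ gives 1 − 0.85 = 0.15
  (~x -> ~y): min(1, 1 − 0.71 + 0.15) = 0.44
  ~y: Łukasiewicz ¬ gives 1 − 0.85 = 0.15
  ((~x -> ~y) | ~y) = max(0.44, 0.15) = 0.44
  (((~x -> ~y) | ~y) & x) = min(0.44, 0.29) = 0.29
  (z -> z): min(1, 1 − 0.87 + 0.87) = 1
  ((((~x -> ~y) | ~y) & x) -> (z -> z)): min(1, 1 − 0.29 + 1) = 1
  (z -> y): min(1, 1 − 0.87 + 0.85) = 0.98
  (((((~x -> ~y) | ~y) & x) -> (z -> z)) & (z -> y)) = min(1, 0.98) = 0.98
  Łukasiewicz value = 0.98
Difference: 0.85 − 0.98 = -0.13

-0.13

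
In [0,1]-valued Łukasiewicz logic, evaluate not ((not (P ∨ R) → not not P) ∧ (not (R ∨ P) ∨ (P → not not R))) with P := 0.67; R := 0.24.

(P ∨ R) = max(0.67, 0.24) = 0.67
not (P ∨ R): Łukasiewicz ¬ gives 1 − 0.67 = 0.33
not P: Łukasiewicz ¬ gives 1 − 0.67 = 0.33
not not P: Łukasiewicz ¬ gives 1 − 0.33 = 0.67
(not (P ∨ R) → not not P): min(1, 1 − 0.33 + 0.67) = 1
(R ∨ P) = max(0.24, 0.67) = 0.67
not (R ∨ P): Łukasiewicz ¬ gives 1 − 0.67 = 0.33
not R: Łukasiewicz ¬ gives 1 − 0.24 = 0.76
not not R: Łukasiewicz ¬ gives 1 − 0.76 = 0.24
(P → not not R): min(1, 1 − 0.67 + 0.24) = 0.57
(not (R ∨ P) ∨ (P → not not R)) = max(0.33, 0.57) = 0.57
((not (P ∨ R) → not not P) ∧ (not (R ∨ P) ∨ (P → not not R))) = min(1, 0.57) = 0.57
not ((not (P ∨ R) → not not P) ∧ (not (R ∨ P) ∨ (P → not not R))): Łukasiewicz ¬ gives 1 − 0.57 = 0.43

0.43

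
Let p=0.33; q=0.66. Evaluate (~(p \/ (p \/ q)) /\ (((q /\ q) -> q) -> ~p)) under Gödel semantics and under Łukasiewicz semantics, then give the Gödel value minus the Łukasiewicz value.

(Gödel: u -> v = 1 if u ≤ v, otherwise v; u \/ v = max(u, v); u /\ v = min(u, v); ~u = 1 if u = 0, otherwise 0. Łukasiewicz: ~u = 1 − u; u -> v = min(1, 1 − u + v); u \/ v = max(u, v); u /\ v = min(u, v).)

-0.34

Gödel evaluation:
  (p \/ q) = max(0.33, 0.66) = 0.66
  (p \/ (p \/ q)) = max(0.33, 0.66) = 0.66
  ~(p \/ (p \/ q)): Gödel ¬ of 0.66 = 0 (operand ≠ 0)
  (q /\ q) = min(0.66, 0.66) = 0.66
  ((q /\ q) -> q): 0.66 ≤ 0.66, so result = 1
  ~p: Gödel ¬ of 0.33 = 0 (operand ≠ 0)
  (((q /\ q) -> q) -> ~p): 1 > 0, so result = 0
  (~(p \/ (p \/ q)) /\ (((q /\ q) -> q) -> ~p)) = min(0, 0) = 0
  Gödel value = 0
Łukasiewicz evaluation:
  (p \/ q) = max(0.33, 0.66) = 0.66
  (p \/ (p \/ q)) = max(0.33, 0.66) = 0.66
  ~(p \/ (p \/ q)): Łukasiewicz ¬ gives 1 − 0.66 = 0.34
  (q /\ q) = min(0.66, 0.66) = 0.66
  ((q /\ q) -> q): min(1, 1 − 0.66 + 0.66) = 1
  ~p: Łukasiewicz ¬ gives 1 − 0.33 = 0.67
  (((q /\ q) -> q) -> ~p): min(1, 1 − 1 + 0.67) = 0.67
  (~(p \/ (p \/ q)) /\ (((q /\ q) -> q) -> ~p)) = min(0.34, 0.67) = 0.34
  Łukasiewicz value = 0.34
Difference: 0 − 0.34 = -0.34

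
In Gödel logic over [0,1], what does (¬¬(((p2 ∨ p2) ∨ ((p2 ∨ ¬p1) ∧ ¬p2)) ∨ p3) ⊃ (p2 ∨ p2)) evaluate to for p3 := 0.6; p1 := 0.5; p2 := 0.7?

(p2 ∨ p2) = max(0.7, 0.7) = 0.7
¬p1: Gödel ¬ of 0.5 = 0 (operand ≠ 0)
(p2 ∨ ¬p1) = max(0.7, 0) = 0.7
¬p2: Gödel ¬ of 0.7 = 0 (operand ≠ 0)
((p2 ∨ ¬p1) ∧ ¬p2) = min(0.7, 0) = 0
((p2 ∨ p2) ∨ ((p2 ∨ ¬p1) ∧ ¬p2)) = max(0.7, 0) = 0.7
(((p2 ∨ p2) ∨ ((p2 ∨ ¬p1) ∧ ¬p2)) ∨ p3) = max(0.7, 0.6) = 0.7
¬(((p2 ∨ p2) ∨ ((p2 ∨ ¬p1) ∧ ¬p2)) ∨ p3): Gödel ¬ of 0.7 = 0 (operand ≠ 0)
¬¬(((p2 ∨ p2) ∨ ((p2 ∨ ¬p1) ∧ ¬p2)) ∨ p3): Gödel ¬ of 0 = 1 (operand is 0)
(p2 ∨ p2) = max(0.7, 0.7) = 0.7
(¬¬(((p2 ∨ p2) ∨ ((p2 ∨ ¬p1) ∧ ¬p2)) ∨ p3) ⊃ (p2 ∨ p2)): 1 > 0.7, so result = 0.7

0.70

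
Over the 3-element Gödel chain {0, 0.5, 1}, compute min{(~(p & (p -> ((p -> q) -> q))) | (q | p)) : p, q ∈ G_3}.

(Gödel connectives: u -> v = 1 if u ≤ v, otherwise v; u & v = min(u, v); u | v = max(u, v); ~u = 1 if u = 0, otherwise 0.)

0.50

The minimum is attained at p = 0.5, q = 0:
  (p -> q): 0.5 > 0, so result = 0
  ((p -> q) -> q): 0 ≤ 0, so result = 1
  (p -> ((p -> q) -> q)): 0.5 ≤ 1, so result = 1
  (p & (p -> ((p -> q) -> q))) = min(0.5, 1) = 0.5
  ~(p & (p -> ((p -> q) -> q))): Gödel ¬ of 0.5 = 0 (operand ≠ 0)
  (q | p) = max(0, 0.5) = 0.5
  (~(p & (p -> ((p -> q) -> q))) | (q | p)) = max(0, 0.5) = 0.5
Checking all 9 assignments confirms none give a value below 0.50.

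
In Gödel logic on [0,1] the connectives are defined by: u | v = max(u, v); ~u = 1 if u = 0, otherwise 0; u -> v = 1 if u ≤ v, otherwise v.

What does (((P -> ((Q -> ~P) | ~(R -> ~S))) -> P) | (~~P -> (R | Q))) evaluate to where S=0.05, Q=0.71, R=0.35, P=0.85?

0.85

~P: Gödel ¬ of 0.85 = 0 (operand ≠ 0)
(Q -> ~P): 0.71 > 0, so result = 0
~S: Gödel ¬ of 0.05 = 0 (operand ≠ 0)
(R -> ~S): 0.35 > 0, so result = 0
~(R -> ~S): Gödel ¬ of 0 = 1 (operand is 0)
((Q -> ~P) | ~(R -> ~S)) = max(0, 1) = 1
(P -> ((Q -> ~P) | ~(R -> ~S))): 0.85 ≤ 1, so result = 1
((P -> ((Q -> ~P) | ~(R -> ~S))) -> P): 1 > 0.85, so result = 0.85
~P: Gödel ¬ of 0.85 = 0 (operand ≠ 0)
~~P: Gödel ¬ of 0 = 1 (operand is 0)
(R | Q) = max(0.35, 0.71) = 0.71
(~~P -> (R | Q)): 1 > 0.71, so result = 0.71
(((P -> ((Q -> ~P) | ~(R -> ~S))) -> P) | (~~P -> (R | Q))) = max(0.85, 0.71) = 0.85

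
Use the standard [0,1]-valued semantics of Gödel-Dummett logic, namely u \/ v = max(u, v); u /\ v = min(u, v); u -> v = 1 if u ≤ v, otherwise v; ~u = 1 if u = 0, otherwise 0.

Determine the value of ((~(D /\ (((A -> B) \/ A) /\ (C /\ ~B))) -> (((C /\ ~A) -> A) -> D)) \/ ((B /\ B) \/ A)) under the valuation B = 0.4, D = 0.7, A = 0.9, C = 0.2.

(A -> B): 0.9 > 0.4, so result = 0.4
((A -> B) \/ A) = max(0.4, 0.9) = 0.9
~B: Gödel ¬ of 0.4 = 0 (operand ≠ 0)
(C /\ ~B) = min(0.2, 0) = 0
(((A -> B) \/ A) /\ (C /\ ~B)) = min(0.9, 0) = 0
(D /\ (((A -> B) \/ A) /\ (C /\ ~B))) = min(0.7, 0) = 0
~(D /\ (((A -> B) \/ A) /\ (C /\ ~B))): Gödel ¬ of 0 = 1 (operand is 0)
~A: Gödel ¬ of 0.9 = 0 (operand ≠ 0)
(C /\ ~A) = min(0.2, 0) = 0
((C /\ ~A) -> A): 0 ≤ 0.9, so result = 1
(((C /\ ~A) -> A) -> D): 1 > 0.7, so result = 0.7
(~(D /\ (((A -> B) \/ A) /\ (C /\ ~B))) -> (((C /\ ~A) -> A) -> D)): 1 > 0.7, so result = 0.7
(B /\ B) = min(0.4, 0.4) = 0.4
((B /\ B) \/ A) = max(0.4, 0.9) = 0.9
((~(D /\ (((A -> B) \/ A) /\ (C /\ ~B))) -> (((C /\ ~A) -> A) -> D)) \/ ((B /\ B) \/ A)) = max(0.7, 0.9) = 0.9

0.90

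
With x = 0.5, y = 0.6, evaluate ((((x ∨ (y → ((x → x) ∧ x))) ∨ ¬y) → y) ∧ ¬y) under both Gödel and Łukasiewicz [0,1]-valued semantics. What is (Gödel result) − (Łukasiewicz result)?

-0.40

Gödel evaluation:
  (x → x): 0.5 ≤ 0.5, so result = 1
  ((x → x) ∧ x) = min(1, 0.5) = 0.5
  (y → ((x → x) ∧ x)): 0.6 > 0.5, so result = 0.5
  (x ∨ (y → ((x → x) ∧ x))) = max(0.5, 0.5) = 0.5
  ¬y: Gödel ¬ of 0.6 = 0 (operand ≠ 0)
  ((x ∨ (y → ((x → x) ∧ x))) ∨ ¬y) = max(0.5, 0) = 0.5
  (((x ∨ (y → ((x → x) ∧ x))) ∨ ¬y) → y): 0.5 ≤ 0.6, so result = 1
  ¬y: Gödel ¬ of 0.6 = 0 (operand ≠ 0)
  ((((x ∨ (y → ((x → x) ∧ x))) ∨ ¬y) → y) ∧ ¬y) = min(1, 0) = 0
  Gödel value = 0
Łukasiewicz evaluation:
  (x → x): min(1, 1 − 0.5 + 0.5) = 1
  ((x → x) ∧ x) = min(1, 0.5) = 0.5
  (y → ((x → x) ∧ x)): min(1, 1 − 0.6 + 0.5) = 0.9
  (x ∨ (y → ((x → x) ∧ x))) = max(0.5, 0.9) = 0.9
  ¬y: Łukasiewicz ¬ gives 1 − 0.6 = 0.4
  ((x ∨ (y → ((x → x) ∧ x))) ∨ ¬y) = max(0.9, 0.4) = 0.9
  (((x ∨ (y → ((x → x) ∧ x))) ∨ ¬y) → y): min(1, 1 − 0.9 + 0.6) = 0.7
  ¬y: Łukasiewicz ¬ gives 1 − 0.6 = 0.4
  ((((x ∨ (y → ((x → x) ∧ x))) ∨ ¬y) → y) ∧ ¬y) = min(0.7, 0.4) = 0.4
  Łukasiewicz value = 0.4
Difference: 0 − 0.4 = -0.40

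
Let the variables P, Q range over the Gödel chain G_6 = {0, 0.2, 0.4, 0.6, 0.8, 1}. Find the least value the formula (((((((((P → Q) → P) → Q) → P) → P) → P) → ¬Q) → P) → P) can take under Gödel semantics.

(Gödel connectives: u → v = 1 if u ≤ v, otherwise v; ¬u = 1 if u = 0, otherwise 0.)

0.20

The minimum is attained at P = 0.2, Q = 0.2:
  (P → Q): 0.2 ≤ 0.2, so result = 1
  ((P → Q) → P): 1 > 0.2, so result = 0.2
  (((P → Q) → P) → Q): 0.2 ≤ 0.2, so result = 1
  ((((P → Q) → P) → Q) → P): 1 > 0.2, so result = 0.2
  (((((P → Q) → P) → Q) → P) → P): 0.2 ≤ 0.2, so result = 1
  ((((((P → Q) → P) → Q) → P) → P) → P): 1 > 0.2, so result = 0.2
  ¬Q: Gödel ¬ of 0.2 = 0 (operand ≠ 0)
  (((((((P → Q) → P) → Q) → P) → P) → P) → ¬Q): 0.2 > 0, so result = 0
  ((((((((P → Q) → P) → Q) → P) → P) → P) → ¬Q) → P): 0 ≤ 0.2, so result = 1
  (((((((((P → Q) → P) → Q) → P) → P) → P) → ¬Q) → P) → P): 1 > 0.2, so result = 0.2
Checking all 36 assignments confirms none give a value below 0.20.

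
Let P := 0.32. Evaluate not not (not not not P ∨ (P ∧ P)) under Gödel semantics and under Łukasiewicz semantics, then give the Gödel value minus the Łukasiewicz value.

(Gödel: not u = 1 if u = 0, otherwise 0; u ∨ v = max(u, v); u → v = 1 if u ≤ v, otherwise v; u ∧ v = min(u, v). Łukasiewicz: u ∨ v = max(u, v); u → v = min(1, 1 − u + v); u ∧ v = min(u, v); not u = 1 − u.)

0.32

Gödel evaluation:
  not P: Gödel ¬ of 0.32 = 0 (operand ≠ 0)
  not not P: Gödel ¬ of 0 = 1 (operand is 0)
  not not not P: Gödel ¬ of 1 = 0 (operand ≠ 0)
  (P ∧ P) = min(0.32, 0.32) = 0.32
  (not not not P ∨ (P ∧ P)) = max(0, 0.32) = 0.32
  not (not not not P ∨ (P ∧ P)): Gödel ¬ of 0.32 = 0 (operand ≠ 0)
  not not (not not not P ∨ (P ∧ P)): Gödel ¬ of 0 = 1 (operand is 0)
  Gödel value = 1
Łukasiewicz evaluation:
  not P: Łukasiewicz ¬ gives 1 − 0.32 = 0.68
  not not P: Łukasiewicz ¬ gives 1 − 0.68 = 0.32
  not not not P: Łukasiewicz ¬ gives 1 − 0.32 = 0.68
  (P ∧ P) = min(0.32, 0.32) = 0.32
  (not not not P ∨ (P ∧ P)) = max(0.68, 0.32) = 0.68
  not (not not not P ∨ (P ∧ P)): Łukasiewicz ¬ gives 1 − 0.68 = 0.32
  not not (not not not P ∨ (P ∧ P)): Łukasiewicz ¬ gives 1 − 0.32 = 0.68
  Łukasiewicz value = 0.68
Difference: 1 − 0.68 = 0.32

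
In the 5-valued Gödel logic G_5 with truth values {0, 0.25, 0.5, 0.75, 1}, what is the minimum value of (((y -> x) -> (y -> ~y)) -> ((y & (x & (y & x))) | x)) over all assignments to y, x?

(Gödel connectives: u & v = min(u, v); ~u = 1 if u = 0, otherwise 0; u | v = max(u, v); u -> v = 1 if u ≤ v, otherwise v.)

0.00

The minimum is attained at y = 0, x = 0:
  (y -> x): 0 ≤ 0, so result = 1
  ~y: Gödel ¬ of 0 = 1 (operand is 0)
  (y -> ~y): 0 ≤ 1, so result = 1
  ((y -> x) -> (y -> ~y)): 1 ≤ 1, so result = 1
  (y & x) = min(0, 0) = 0
  (x & (y & x)) = min(0, 0) = 0
  (y & (x & (y & x))) = min(0, 0) = 0
  ((y & (x & (y & x))) | x) = max(0, 0) = 0
  (((y -> x) -> (y -> ~y)) -> ((y & (x & (y & x))) | x)): 1 > 0, so result = 0
Checking all 25 assignments confirms none give a value below 0.00.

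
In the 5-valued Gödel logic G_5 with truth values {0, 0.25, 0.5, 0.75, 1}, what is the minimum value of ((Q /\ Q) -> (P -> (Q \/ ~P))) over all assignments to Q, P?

Every assignment gives 1. For instance at Q = 0, P = 0:
  (Q /\ Q) = min(0, 0) = 0
  ~P: Gödel ¬ of 0 = 1 (operand is 0)
  (Q \/ ~P) = max(0, 1) = 1
  (P -> (Q \/ ~P)): 0 ≤ 1, so result = 1
  ((Q /\ Q) -> (P -> (Q \/ ~P))): 0 ≤ 1, so result = 1
All 25 assignments give value 1 — the formula is a G_5-tautology.

1.00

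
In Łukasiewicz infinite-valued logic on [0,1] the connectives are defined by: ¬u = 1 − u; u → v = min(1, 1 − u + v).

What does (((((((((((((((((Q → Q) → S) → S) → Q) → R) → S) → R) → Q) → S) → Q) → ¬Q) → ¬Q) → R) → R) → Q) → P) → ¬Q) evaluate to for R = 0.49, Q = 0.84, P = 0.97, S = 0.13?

0.16

(Q → Q): min(1, 1 − 0.84 + 0.84) = 1
((Q → Q) → S): min(1, 1 − 1 + 0.13) = 0.13
(((Q → Q) → S) → S): min(1, 1 − 0.13 + 0.13) = 1
((((Q → Q) → S) → S) → Q): min(1, 1 − 1 + 0.84) = 0.84
(((((Q → Q) → S) → S) → Q) → R): min(1, 1 − 0.84 + 0.49) = 0.65
((((((Q → Q) → S) → S) → Q) → R) → S): min(1, 1 − 0.65 + 0.13) = 0.48
(((((((Q → Q) → S) → S) → Q) → R) → S) → R): min(1, 1 − 0.48 + 0.49) = 1
((((((((Q → Q) → S) → S) → Q) → R) → S) → R) → Q): min(1, 1 − 1 + 0.84) = 0.84
(((((((((Q → Q) → S) → S) → Q) → R) → S) → R) → Q) → S): min(1, 1 − 0.84 + 0.13) = 0.29
((((((((((Q → Q) → S) → S) → Q) → R) → S) → R) → Q) → S) → Q): min(1, 1 − 0.29 + 0.84) = 1
¬Q: Łukasiewicz ¬ gives 1 − 0.84 = 0.16
(((((((((((Q → Q) → S) → S) → Q) → R) → S) → R) → Q) → S) → Q) → ¬Q): min(1, 1 − 1 + 0.16) = 0.16
¬Q: Łukasiewicz ¬ gives 1 − 0.84 = 0.16
((((((((((((Q → Q) → S) → S) → Q) → R) → S) → R) → Q) → S) → Q) → ¬Q) → ¬Q): min(1, 1 − 0.16 + 0.16) = 1
(((((((((((((Q → Q) → S) → S) → Q) → R) → S) → R) → Q) → S) → Q) → ¬Q) → ¬Q) → R): min(1, 1 − 1 + 0.49) = 0.49
((((((((((((((Q → Q) → S) → S) → Q) → R) → S) → R) → Q) → S) → Q) → ¬Q) → ¬Q) → R) → R): min(1, 1 − 0.49 + 0.49) = 1
(((((((((((((((Q → Q) → S) → S) → Q) → R) → S) → R) → Q) → S) → Q) → ¬Q) → ¬Q) → R) → R) → Q): min(1, 1 − 1 + 0.84) = 0.84
((((((((((((((((Q → Q) → S) → S) → Q) → R) → S) → R) → Q) → S) → Q) → ¬Q) → ¬Q) → R) → R) → Q) → P): min(1, 1 − 0.84 + 0.97) = 1
¬Q: Łukasiewicz ¬ gives 1 − 0.84 = 0.16
(((((((((((((((((Q → Q) → S) → S) → Q) → R) → S) → R) → Q) → S) → Q) → ¬Q) → ¬Q) → R) → R) → Q) → P) → ¬Q): min(1, 1 − 1 + 0.16) = 0.16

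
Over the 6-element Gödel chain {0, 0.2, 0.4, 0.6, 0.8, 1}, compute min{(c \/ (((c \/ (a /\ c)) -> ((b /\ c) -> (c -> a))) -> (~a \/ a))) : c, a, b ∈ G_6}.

0.20

The minimum is attained at c = 0, a = 0.2, b = 0:
  (a /\ c) = min(0.2, 0) = 0
  (c \/ (a /\ c)) = max(0, 0) = 0
  (b /\ c) = min(0, 0) = 0
  (c -> a): 0 ≤ 0.2, so result = 1
  ((b /\ c) -> (c -> a)): 0 ≤ 1, so result = 1
  ((c \/ (a /\ c)) -> ((b /\ c) -> (c -> a))): 0 ≤ 1, so result = 1
  ~a: Gödel ¬ of 0.2 = 0 (operand ≠ 0)
  (~a \/ a) = max(0, 0.2) = 0.2
  (((c \/ (a /\ c)) -> ((b /\ c) -> (c -> a))) -> (~a \/ a)): 1 > 0.2, so result = 0.2
  (c \/ (((c \/ (a /\ c)) -> ((b /\ c) -> (c -> a))) -> (~a \/ a))) = max(0, 0.2) = 0.2
Checking all 216 assignments confirms none give a value below 0.20.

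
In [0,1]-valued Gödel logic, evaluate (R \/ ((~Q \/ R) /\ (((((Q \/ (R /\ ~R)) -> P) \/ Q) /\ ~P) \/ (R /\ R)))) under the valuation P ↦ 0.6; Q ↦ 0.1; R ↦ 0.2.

0.20

~Q: Gödel ¬ of 0.1 = 0 (operand ≠ 0)
(~Q \/ R) = max(0, 0.2) = 0.2
~R: Gödel ¬ of 0.2 = 0 (operand ≠ 0)
(R /\ ~R) = min(0.2, 0) = 0
(Q \/ (R /\ ~R)) = max(0.1, 0) = 0.1
((Q \/ (R /\ ~R)) -> P): 0.1 ≤ 0.6, so result = 1
(((Q \/ (R /\ ~R)) -> P) \/ Q) = max(1, 0.1) = 1
~P: Gödel ¬ of 0.6 = 0 (operand ≠ 0)
((((Q \/ (R /\ ~R)) -> P) \/ Q) /\ ~P) = min(1, 0) = 0
(R /\ R) = min(0.2, 0.2) = 0.2
(((((Q \/ (R /\ ~R)) -> P) \/ Q) /\ ~P) \/ (R /\ R)) = max(0, 0.2) = 0.2
((~Q \/ R) /\ (((((Q \/ (R /\ ~R)) -> P) \/ Q) /\ ~P) \/ (R /\ R))) = min(0.2, 0.2) = 0.2
(R \/ ((~Q \/ R) /\ (((((Q \/ (R /\ ~R)) -> P) \/ Q) /\ ~P) \/ (R /\ R)))) = max(0.2, 0.2) = 0.2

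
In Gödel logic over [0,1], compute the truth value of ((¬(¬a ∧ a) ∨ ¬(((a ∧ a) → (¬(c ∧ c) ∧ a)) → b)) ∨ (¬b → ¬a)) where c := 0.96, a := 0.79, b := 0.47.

¬a: Gödel ¬ of 0.79 = 0 (operand ≠ 0)
(¬a ∧ a) = min(0, 0.79) = 0
¬(¬a ∧ a): Gödel ¬ of 0 = 1 (operand is 0)
(a ∧ a) = min(0.79, 0.79) = 0.79
(c ∧ c) = min(0.96, 0.96) = 0.96
¬(c ∧ c): Gödel ¬ of 0.96 = 0 (operand ≠ 0)
(¬(c ∧ c) ∧ a) = min(0, 0.79) = 0
((a ∧ a) → (¬(c ∧ c) ∧ a)): 0.79 > 0, so result = 0
(((a ∧ a) → (¬(c ∧ c) ∧ a)) → b): 0 ≤ 0.47, so result = 1
¬(((a ∧ a) → (¬(c ∧ c) ∧ a)) → b): Gödel ¬ of 1 = 0 (operand ≠ 0)
(¬(¬a ∧ a) ∨ ¬(((a ∧ a) → (¬(c ∧ c) ∧ a)) → b)) = max(1, 0) = 1
¬b: Gödel ¬ of 0.47 = 0 (operand ≠ 0)
¬a: Gödel ¬ of 0.79 = 0 (operand ≠ 0)
(¬b → ¬a): 0 ≤ 0, so result = 1
((¬(¬a ∧ a) ∨ ¬(((a ∧ a) → (¬(c ∧ c) ∧ a)) → b)) ∨ (¬b → ¬a)) = max(1, 1) = 1

1.00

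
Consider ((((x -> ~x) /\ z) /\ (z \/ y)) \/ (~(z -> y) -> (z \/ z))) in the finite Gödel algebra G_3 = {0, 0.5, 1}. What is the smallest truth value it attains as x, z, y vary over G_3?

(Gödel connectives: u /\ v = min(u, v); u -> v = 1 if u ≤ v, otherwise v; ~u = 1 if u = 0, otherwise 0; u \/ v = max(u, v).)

The minimum is attained at x = 0, z = 0.5, y = 0:
  ~x: Gödel ¬ of 0 = 1 (operand is 0)
  (x -> ~x): 0 ≤ 1, so result = 1
  ((x -> ~x) /\ z) = min(1, 0.5) = 0.5
  (z \/ y) = max(0.5, 0) = 0.5
  (((x -> ~x) /\ z) /\ (z \/ y)) = min(0.5, 0.5) = 0.5
  (z -> y): 0.5 > 0, so result = 0
  ~(z -> y): Gödel ¬ of 0 = 1 (operand is 0)
  (z \/ z) = max(0.5, 0.5) = 0.5
  (~(z -> y) -> (z \/ z)): 1 > 0.5, so result = 0.5
  ((((x -> ~x) /\ z) /\ (z \/ y)) \/ (~(z -> y) -> (z \/ z))) = max(0.5, 0.5) = 0.5
Checking all 27 assignments confirms none give a value below 0.50.

0.50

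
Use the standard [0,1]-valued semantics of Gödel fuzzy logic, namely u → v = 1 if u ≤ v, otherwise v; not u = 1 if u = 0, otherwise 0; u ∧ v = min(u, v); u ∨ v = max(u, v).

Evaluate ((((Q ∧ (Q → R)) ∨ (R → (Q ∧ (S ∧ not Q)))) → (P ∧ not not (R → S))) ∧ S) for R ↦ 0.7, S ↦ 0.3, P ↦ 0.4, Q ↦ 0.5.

0.30

(Q → R): 0.5 ≤ 0.7, so result = 1
(Q ∧ (Q → R)) = min(0.5, 1) = 0.5
not Q: Gödel ¬ of 0.5 = 0 (operand ≠ 0)
(S ∧ not Q) = min(0.3, 0) = 0
(Q ∧ (S ∧ not Q)) = min(0.5, 0) = 0
(R → (Q ∧ (S ∧ not Q))): 0.7 > 0, so result = 0
((Q ∧ (Q → R)) ∨ (R → (Q ∧ (S ∧ not Q)))) = max(0.5, 0) = 0.5
(R → S): 0.7 > 0.3, so result = 0.3
not (R → S): Gödel ¬ of 0.3 = 0 (operand ≠ 0)
not not (R → S): Gödel ¬ of 0 = 1 (operand is 0)
(P ∧ not not (R → S)) = min(0.4, 1) = 0.4
(((Q ∧ (Q → R)) ∨ (R → (Q ∧ (S ∧ not Q)))) → (P ∧ not not (R → S))): 0.5 > 0.4, so result = 0.4
((((Q ∧ (Q → R)) ∨ (R → (Q ∧ (S ∧ not Q)))) → (P ∧ not not (R → S))) ∧ S) = min(0.4, 0.3) = 0.3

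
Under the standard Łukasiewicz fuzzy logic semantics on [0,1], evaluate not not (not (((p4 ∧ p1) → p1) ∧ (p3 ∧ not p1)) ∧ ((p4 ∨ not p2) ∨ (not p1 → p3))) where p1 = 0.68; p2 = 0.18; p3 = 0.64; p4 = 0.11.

(p4 ∧ p1) = min(0.11, 0.68) = 0.11
((p4 ∧ p1) → p1): min(1, 1 − 0.11 + 0.68) = 1
not p1: Łukasiewicz ¬ gives 1 − 0.68 = 0.32
(p3 ∧ not p1) = min(0.64, 0.32) = 0.32
(((p4 ∧ p1) → p1) ∧ (p3 ∧ not p1)) = min(1, 0.32) = 0.32
not (((p4 ∧ p1) → p1) ∧ (p3 ∧ not p1)): Łukasiewicz ¬ gives 1 − 0.32 = 0.68
not p2: Łukasiewicz ¬ gives 1 − 0.18 = 0.82
(p4 ∨ not p2) = max(0.11, 0.82) = 0.82
not p1: Łukasiewicz ¬ gives 1 − 0.68 = 0.32
(not p1 → p3): min(1, 1 − 0.32 + 0.64) = 1
((p4 ∨ not p2) ∨ (not p1 → p3)) = max(0.82, 1) = 1
(not (((p4 ∧ p1) → p1) ∧ (p3 ∧ not p1)) ∧ ((p4 ∨ not p2) ∨ (not p1 → p3))) = min(0.68, 1) = 0.68
not (not (((p4 ∧ p1) → p1) ∧ (p3 ∧ not p1)) ∧ ((p4 ∨ not p2) ∨ (not p1 → p3))): Łukasiewicz ¬ gives 1 − 0.68 = 0.32
not not (not (((p4 ∧ p1) → p1) ∧ (p3 ∧ not p1)) ∧ ((p4 ∨ not p2) ∨ (not p1 → p3))): Łukasiewicz ¬ gives 1 − 0.32 = 0.68

0.68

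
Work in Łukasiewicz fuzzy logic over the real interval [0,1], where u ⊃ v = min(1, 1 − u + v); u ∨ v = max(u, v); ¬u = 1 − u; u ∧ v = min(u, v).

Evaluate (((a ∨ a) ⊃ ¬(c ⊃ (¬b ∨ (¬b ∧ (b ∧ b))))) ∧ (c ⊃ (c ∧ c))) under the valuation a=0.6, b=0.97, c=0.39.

0.76

(a ∨ a) = max(0.6, 0.6) = 0.6
¬b: Łukasiewicz ¬ gives 1 − 0.97 = 0.03
¬b: Łukasiewicz ¬ gives 1 − 0.97 = 0.03
(b ∧ b) = min(0.97, 0.97) = 0.97
(¬b ∧ (b ∧ b)) = min(0.03, 0.97) = 0.03
(¬b ∨ (¬b ∧ (b ∧ b))) = max(0.03, 0.03) = 0.03
(c ⊃ (¬b ∨ (¬b ∧ (b ∧ b)))): min(1, 1 − 0.39 + 0.03) = 0.64
¬(c ⊃ (¬b ∨ (¬b ∧ (b ∧ b)))): Łukasiewicz ¬ gives 1 − 0.64 = 0.36
((a ∨ a) ⊃ ¬(c ⊃ (¬b ∨ (¬b ∧ (b ∧ b))))): min(1, 1 − 0.6 + 0.36) = 0.76
(c ∧ c) = min(0.39, 0.39) = 0.39
(c ⊃ (c ∧ c)): min(1, 1 − 0.39 + 0.39) = 1
(((a ∨ a) ⊃ ¬(c ⊃ (¬b ∨ (¬b ∧ (b ∧ b))))) ∧ (c ⊃ (c ∧ c))) = min(0.76, 1) = 0.76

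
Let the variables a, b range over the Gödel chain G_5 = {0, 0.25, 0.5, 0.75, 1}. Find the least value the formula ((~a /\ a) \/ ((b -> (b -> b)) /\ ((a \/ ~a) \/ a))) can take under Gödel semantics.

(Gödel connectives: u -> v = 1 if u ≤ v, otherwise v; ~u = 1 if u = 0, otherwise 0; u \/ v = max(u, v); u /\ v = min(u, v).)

The minimum is attained at a = 0.25, b = 0:
  ~a: Gödel ¬ of 0.25 = 0 (operand ≠ 0)
  (~a /\ a) = min(0, 0.25) = 0
  (b -> b): 0 ≤ 0, so result = 1
  (b -> (b -> b)): 0 ≤ 1, so result = 1
  ~a: Gödel ¬ of 0.25 = 0 (operand ≠ 0)
  (a \/ ~a) = max(0.25, 0) = 0.25
  ((a \/ ~a) \/ a) = max(0.25, 0.25) = 0.25
  ((b -> (b -> b)) /\ ((a \/ ~a) \/ a)) = min(1, 0.25) = 0.25
  ((~a /\ a) \/ ((b -> (b -> b)) /\ ((a \/ ~a) \/ a))) = max(0, 0.25) = 0.25
Checking all 25 assignments confirms none give a value below 0.25.

0.25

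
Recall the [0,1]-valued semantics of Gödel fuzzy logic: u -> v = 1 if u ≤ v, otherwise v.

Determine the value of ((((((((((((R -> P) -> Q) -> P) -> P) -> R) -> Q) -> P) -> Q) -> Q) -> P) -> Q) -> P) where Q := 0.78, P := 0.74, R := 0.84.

0.74

(R -> P): 0.84 > 0.74, so result = 0.74
((R -> P) -> Q): 0.74 ≤ 0.78, so result = 1
(((R -> P) -> Q) -> P): 1 > 0.74, so result = 0.74
((((R -> P) -> Q) -> P) -> P): 0.74 ≤ 0.74, so result = 1
(((((R -> P) -> Q) -> P) -> P) -> R): 1 > 0.84, so result = 0.84
((((((R -> P) -> Q) -> P) -> P) -> R) -> Q): 0.84 > 0.78, so result = 0.78
(((((((R -> P) -> Q) -> P) -> P) -> R) -> Q) -> P): 0.78 > 0.74, so result = 0.74
((((((((R -> P) -> Q) -> P) -> P) -> R) -> Q) -> P) -> Q): 0.74 ≤ 0.78, so result = 1
(((((((((R -> P) -> Q) -> P) -> P) -> R) -> Q) -> P) -> Q) -> Q): 1 > 0.78, so result = 0.78
((((((((((R -> P) -> Q) -> P) -> P) -> R) -> Q) -> P) -> Q) -> Q) -> P): 0.78 > 0.74, so result = 0.74
(((((((((((R -> P) -> Q) -> P) -> P) -> R) -> Q) -> P) -> Q) -> Q) -> P) -> Q): 0.74 ≤ 0.78, so result = 1
((((((((((((R -> P) -> Q) -> P) -> P) -> R) -> Q) -> P) -> Q) -> Q) -> P) -> Q) -> P): 1 > 0.74, so result = 0.74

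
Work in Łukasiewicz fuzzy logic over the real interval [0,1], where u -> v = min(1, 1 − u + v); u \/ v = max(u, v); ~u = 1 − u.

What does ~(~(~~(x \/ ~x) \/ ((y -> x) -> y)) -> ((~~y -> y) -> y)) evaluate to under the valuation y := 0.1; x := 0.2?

~x: Łukasiewicz ¬ gives 1 − 0.2 = 0.8
(x \/ ~x) = max(0.2, 0.8) = 0.8
~(x \/ ~x): Łukasiewicz ¬ gives 1 − 0.8 = 0.2
~~(x \/ ~x): Łukasiewicz ¬ gives 1 − 0.2 = 0.8
(y -> x): min(1, 1 − 0.1 + 0.2) = 1
((y -> x) -> y): min(1, 1 − 1 + 0.1) = 0.1
(~~(x \/ ~x) \/ ((y -> x) -> y)) = max(0.8, 0.1) = 0.8
~(~~(x \/ ~x) \/ ((y -> x) -> y)): Łukasiewicz ¬ gives 1 − 0.8 = 0.2
~y: Łukasiewicz ¬ gives 1 − 0.1 = 0.9
~~y: Łukasiewicz ¬ gives 1 − 0.9 = 0.1
(~~y -> y): min(1, 1 − 0.1 + 0.1) = 1
((~~y -> y) -> y): min(1, 1 − 1 + 0.1) = 0.1
(~(~~(x \/ ~x) \/ ((y -> x) -> y)) -> ((~~y -> y) -> y)): min(1, 1 − 0.2 + 0.1) = 0.9
~(~(~~(x \/ ~x) \/ ((y -> x) -> y)) -> ((~~y -> y) -> y)): Łukasiewicz ¬ gives 1 − 0.9 = 0.1

0.10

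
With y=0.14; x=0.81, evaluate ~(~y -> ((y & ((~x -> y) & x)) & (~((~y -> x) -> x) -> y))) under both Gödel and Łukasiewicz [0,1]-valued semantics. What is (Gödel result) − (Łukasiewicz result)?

-0.72

Gödel evaluation:
  ~y: Gödel ¬ of 0.14 = 0 (operand ≠ 0)
  ~x: Gödel ¬ of 0.81 = 0 (operand ≠ 0)
  (~x -> y): 0 ≤ 0.14, so result = 1
  ((~x -> y) & x) = min(1, 0.81) = 0.81
  (y & ((~x -> y) & x)) = min(0.14, 0.81) = 0.14
  ~y: Gödel ¬ of 0.14 = 0 (operand ≠ 0)
  (~y -> x): 0 ≤ 0.81, so result = 1
  ((~y -> x) -> x): 1 > 0.81, so result = 0.81
  ~((~y -> x) -> x): Gödel ¬ of 0.81 = 0 (operand ≠ 0)
  (~((~y -> x) -> x) -> y): 0 ≤ 0.14, so result = 1
  ((y & ((~x -> y) & x)) & (~((~y -> x) -> x) -> y)) = min(0.14, 1) = 0.14
  (~y -> ((y & ((~x -> y) & x)) & (~((~y -> x) -> x) -> y))): 0 ≤ 0.14, so result = 1
  ~(~y -> ((y & ((~x -> y) & x)) & (~((~y -> x) -> x) -> y))): Gödel ¬ of 1 = 0 (operand ≠ 0)
  Gödel value = 0
Łukasiewicz evaluation:
  ~y: Łukasiewicz ¬ gives 1 − 0.14 = 0.86
  ~x: Łukasiewicz ¬ gives 1 − 0.81 = 0.19
  (~x -> y): min(1, 1 − 0.19 + 0.14) = 0.95
  ((~x -> y) & x) = min(0.95, 0.81) = 0.81
  (y & ((~x -> y) & x)) = min(0.14, 0.81) = 0.14
  ~y: Łukasiewicz ¬ gives 1 − 0.14 = 0.86
  (~y -> x): min(1, 1 − 0.86 + 0.81) = 0.95
  ((~y -> x) -> x): min(1, 1 − 0.95 + 0.81) = 0.86
  ~((~y -> x) -> x): Łukasiewicz ¬ gives 1 − 0.86 = 0.14
  (~((~y -> x) -> x) -> y): min(1, 1 − 0.14 + 0.14) = 1
  ((y & ((~x -> y) & x)) & (~((~y -> x) -> x) -> y)) = min(0.14, 1) = 0.14
  (~y -> ((y & ((~x -> y) & x)) & (~((~y -> x) -> x) -> y))): min(1, 1 − 0.86 + 0.14) = 0.28
  ~(~y -> ((y & ((~x -> y) & x)) & (~((~y -> x) -> x) -> y))): Łukasiewicz ¬ gives 1 − 0.28 = 0.72
  Łukasiewicz value = 0.72
Difference: 0 − 0.72 = -0.72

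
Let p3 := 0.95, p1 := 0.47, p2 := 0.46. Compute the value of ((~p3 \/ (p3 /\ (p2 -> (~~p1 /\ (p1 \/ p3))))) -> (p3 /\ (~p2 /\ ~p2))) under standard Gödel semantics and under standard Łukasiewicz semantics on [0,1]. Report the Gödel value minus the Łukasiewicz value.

-0.59

Gödel evaluation:
  ~p3: Gödel ¬ of 0.95 = 0 (operand ≠ 0)
  ~p1: Gödel ¬ of 0.47 = 0 (operand ≠ 0)
  ~~p1: Gödel ¬ of 0 = 1 (operand is 0)
  (p1 \/ p3) = max(0.47, 0.95) = 0.95
  (~~p1 /\ (p1 \/ p3)) = min(1, 0.95) = 0.95
  (p2 -> (~~p1 /\ (p1 \/ p3))): 0.46 ≤ 0.95, so result = 1
  (p3 /\ (p2 -> (~~p1 /\ (p1 \/ p3)))) = min(0.95, 1) = 0.95
  (~p3 \/ (p3 /\ (p2 -> (~~p1 /\ (p1 \/ p3))))) = max(0, 0.95) = 0.95
  ~p2: Gödel ¬ of 0.46 = 0 (operand ≠ 0)
  ~p2: Gödel ¬ of 0.46 = 0 (operand ≠ 0)
  (~p2 /\ ~p2) = min(0, 0) = 0
  (p3 /\ (~p2 /\ ~p2)) = min(0.95, 0) = 0
  ((~p3 \/ (p3 /\ (p2 -> (~~p1 /\ (p1 \/ p3))))) -> (p3 /\ (~p2 /\ ~p2))): 0.95 > 0, so result = 0
  Gödel value = 0
Łukasiewicz evaluation:
  ~p3: Łukasiewicz ¬ gives 1 − 0.95 = 0.05
  ~p1: Łukasiewicz ¬ gives 1 − 0.47 = 0.53
  ~~p1: Łukasiewicz ¬ gives 1 − 0.53 = 0.47
  (p1 \/ p3) = max(0.47, 0.95) = 0.95
  (~~p1 /\ (p1 \/ p3)) = min(0.47, 0.95) = 0.47
  (p2 -> (~~p1 /\ (p1 \/ p3))): min(1, 1 − 0.46 + 0.47) = 1
  (p3 /\ (p2 -> (~~p1 /\ (p1 \/ p3)))) = min(0.95, 1) = 0.95
  (~p3 \/ (p3 /\ (p2 -> (~~p1 /\ (p1 \/ p3))))) = max(0.05, 0.95) = 0.95
  ~p2: Łukasiewicz ¬ gives 1 − 0.46 = 0.54
  ~p2: Łukasiewicz ¬ gives 1 − 0.46 = 0.54
  (~p2 /\ ~p2) = min(0.54, 0.54) = 0.54
  (p3 /\ (~p2 /\ ~p2)) = min(0.95, 0.54) = 0.54
  ((~p3 \/ (p3 /\ (p2 -> (~~p1 /\ (p1 \/ p3))))) -> (p3 /\ (~p2 /\ ~p2))): min(1, 1 − 0.95 + 0.54) = 0.59
  Łukasiewicz value = 0.59
Difference: 0 − 0.59 = -0.59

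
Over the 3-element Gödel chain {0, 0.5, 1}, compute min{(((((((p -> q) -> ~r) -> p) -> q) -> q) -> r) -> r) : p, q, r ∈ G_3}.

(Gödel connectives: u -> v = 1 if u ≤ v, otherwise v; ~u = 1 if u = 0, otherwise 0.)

The minimum is attained at p = 0, q = 0, r = 0:
  (p -> q): 0 ≤ 0, so result = 1
  ~r: Gödel ¬ of 0 = 1 (operand is 0)
  ((p -> q) -> ~r): 1 ≤ 1, so result = 1
  (((p -> q) -> ~r) -> p): 1 > 0, so result = 0
  ((((p -> q) -> ~r) -> p) -> q): 0 ≤ 0, so result = 1
  (((((p -> q) -> ~r) -> p) -> q) -> q): 1 > 0, so result = 0
  ((((((p -> q) -> ~r) -> p) -> q) -> q) -> r): 0 ≤ 0, so result = 1
  (((((((p -> q) -> ~r) -> p) -> q) -> q) -> r) -> r): 1 > 0, so result = 0
Checking all 27 assignments confirms none give a value below 0.00.

0.00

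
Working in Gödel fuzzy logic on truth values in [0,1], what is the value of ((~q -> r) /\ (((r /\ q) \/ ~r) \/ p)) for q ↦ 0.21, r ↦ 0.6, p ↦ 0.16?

0.21

~q: Gödel ¬ of 0.21 = 0 (operand ≠ 0)
(~q -> r): 0 ≤ 0.6, so result = 1
(r /\ q) = min(0.6, 0.21) = 0.21
~r: Gödel ¬ of 0.6 = 0 (operand ≠ 0)
((r /\ q) \/ ~r) = max(0.21, 0) = 0.21
(((r /\ q) \/ ~r) \/ p) = max(0.21, 0.16) = 0.21
((~q -> r) /\ (((r /\ q) \/ ~r) \/ p)) = min(1, 0.21) = 0.21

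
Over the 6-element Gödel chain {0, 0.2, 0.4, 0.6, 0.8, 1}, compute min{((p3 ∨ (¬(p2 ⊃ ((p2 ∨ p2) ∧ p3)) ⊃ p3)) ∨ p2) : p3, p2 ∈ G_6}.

0.20

The minimum is attained at p3 = 0, p2 = 0.2:
  (p2 ∨ p2) = max(0.2, 0.2) = 0.2
  ((p2 ∨ p2) ∧ p3) = min(0.2, 0) = 0
  (p2 ⊃ ((p2 ∨ p2) ∧ p3)): 0.2 > 0, so result = 0
  ¬(p2 ⊃ ((p2 ∨ p2) ∧ p3)): Gödel ¬ of 0 = 1 (operand is 0)
  (¬(p2 ⊃ ((p2 ∨ p2) ∧ p3)) ⊃ p3): 1 > 0, so result = 0
  (p3 ∨ (¬(p2 ⊃ ((p2 ∨ p2) ∧ p3)) ⊃ p3)) = max(0, 0) = 0
  ((p3 ∨ (¬(p2 ⊃ ((p2 ∨ p2) ∧ p3)) ⊃ p3)) ∨ p2) = max(0, 0.2) = 0.2
Checking all 36 assignments confirms none give a value below 0.20.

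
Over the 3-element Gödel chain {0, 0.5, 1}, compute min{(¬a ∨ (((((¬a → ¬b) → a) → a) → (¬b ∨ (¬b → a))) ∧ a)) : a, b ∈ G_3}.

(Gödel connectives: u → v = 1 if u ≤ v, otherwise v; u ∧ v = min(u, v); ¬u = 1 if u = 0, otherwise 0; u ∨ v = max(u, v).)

The minimum is attained at a = 0.5, b = 0:
  ¬a: Gödel ¬ of 0.5 = 0 (operand ≠ 0)
  ¬a: Gödel ¬ of 0.5 = 0 (operand ≠ 0)
  ¬b: Gödel ¬ of 0 = 1 (operand is 0)
  (¬a → ¬b): 0 ≤ 1, so result = 1
  ((¬a → ¬b) → a): 1 > 0.5, so result = 0.5
  (((¬a → ¬b) → a) → a): 0.5 ≤ 0.5, so result = 1
  ¬b: Gödel ¬ of 0 = 1 (operand is 0)
  ¬b: Gödel ¬ of 0 = 1 (operand is 0)
  (¬b → a): 1 > 0.5, so result = 0.5
  (¬b ∨ (¬b → a)) = max(1, 0.5) = 1
  ((((¬a → ¬b) → a) → a) → (¬b ∨ (¬b → a))): 1 ≤ 1, so result = 1
  (((((¬a → ¬b) → a) → a) → (¬b ∨ (¬b → a))) ∧ a) = min(1, 0.5) = 0.5
  (¬a ∨ (((((¬a → ¬b) → a) → a) → (¬b ∨ (¬b → a))) ∧ a)) = max(0, 0.5) = 0.5
Checking all 9 assignments confirms none give a value below 0.50.

0.50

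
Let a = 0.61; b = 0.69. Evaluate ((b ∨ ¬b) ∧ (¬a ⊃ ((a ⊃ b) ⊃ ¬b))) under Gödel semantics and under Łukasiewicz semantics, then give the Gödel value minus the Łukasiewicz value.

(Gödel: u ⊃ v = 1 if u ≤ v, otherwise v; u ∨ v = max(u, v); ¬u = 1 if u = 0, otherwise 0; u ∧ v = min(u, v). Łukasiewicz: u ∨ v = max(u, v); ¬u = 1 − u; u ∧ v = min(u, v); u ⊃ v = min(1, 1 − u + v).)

Gödel evaluation:
  ¬b: Gödel ¬ of 0.69 = 0 (operand ≠ 0)
  (b ∨ ¬b) = max(0.69, 0) = 0.69
  ¬a: Gödel ¬ of 0.61 = 0 (operand ≠ 0)
  (a ⊃ b): 0.61 ≤ 0.69, so result = 1
  ¬b: Gödel ¬ of 0.69 = 0 (operand ≠ 0)
  ((a ⊃ b) ⊃ ¬b): 1 > 0, so result = 0
  (¬a ⊃ ((a ⊃ b) ⊃ ¬b)): 0 ≤ 0, so result = 1
  ((b ∨ ¬b) ∧ (¬a ⊃ ((a ⊃ b) ⊃ ¬b))) = min(0.69, 1) = 0.69
  Gödel value = 0.69
Łukasiewicz evaluation:
  ¬b: Łukasiewicz ¬ gives 1 − 0.69 = 0.31
  (b ∨ ¬b) = max(0.69, 0.31) = 0.69
  ¬a: Łukasiewicz ¬ gives 1 − 0.61 = 0.39
  (a ⊃ b): min(1, 1 − 0.61 + 0.69) = 1
  ¬b: Łukasiewicz ¬ gives 1 − 0.69 = 0.31
  ((a ⊃ b) ⊃ ¬b): min(1, 1 − 1 + 0.31) = 0.31
  (¬a ⊃ ((a ⊃ b) ⊃ ¬b)): min(1, 1 − 0.39 + 0.31) = 0.92
  ((b ∨ ¬b) ∧ (¬a ⊃ ((a ⊃ b) ⊃ ¬b))) = min(0.69, 0.92) = 0.69
  Łukasiewicz value = 0.69
Difference: 0.69 − 0.69 = 0.00

0.00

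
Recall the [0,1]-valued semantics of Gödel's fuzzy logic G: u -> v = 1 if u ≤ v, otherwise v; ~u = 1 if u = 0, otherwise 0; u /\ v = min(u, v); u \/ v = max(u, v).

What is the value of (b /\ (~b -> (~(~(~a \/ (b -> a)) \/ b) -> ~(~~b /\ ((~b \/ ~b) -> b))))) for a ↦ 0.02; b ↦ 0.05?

~b: Gödel ¬ of 0.05 = 0 (operand ≠ 0)
~a: Gödel ¬ of 0.02 = 0 (operand ≠ 0)
(b -> a): 0.05 > 0.02, so result = 0.02
(~a \/ (b -> a)) = max(0, 0.02) = 0.02
~(~a \/ (b -> a)): Gödel ¬ of 0.02 = 0 (operand ≠ 0)
(~(~a \/ (b -> a)) \/ b) = max(0, 0.05) = 0.05
~(~(~a \/ (b -> a)) \/ b): Gödel ¬ of 0.05 = 0 (operand ≠ 0)
~b: Gödel ¬ of 0.05 = 0 (operand ≠ 0)
~~b: Gödel ¬ of 0 = 1 (operand is 0)
~b: Gödel ¬ of 0.05 = 0 (operand ≠ 0)
~b: Gödel ¬ of 0.05 = 0 (operand ≠ 0)
(~b \/ ~b) = max(0, 0) = 0
((~b \/ ~b) -> b): 0 ≤ 0.05, so result = 1
(~~b /\ ((~b \/ ~b) -> b)) = min(1, 1) = 1
~(~~b /\ ((~b \/ ~b) -> b)): Gödel ¬ of 1 = 0 (operand ≠ 0)
(~(~(~a \/ (b -> a)) \/ b) -> ~(~~b /\ ((~b \/ ~b) -> b))): 0 ≤ 0, so result = 1
(~b -> (~(~(~a \/ (b -> a)) \/ b) -> ~(~~b /\ ((~b \/ ~b) -> b)))): 0 ≤ 1, so result = 1
(b /\ (~b -> (~(~(~a \/ (b -> a)) \/ b) -> ~(~~b /\ ((~b \/ ~b) -> b))))) = min(0.05, 1) = 0.05

0.05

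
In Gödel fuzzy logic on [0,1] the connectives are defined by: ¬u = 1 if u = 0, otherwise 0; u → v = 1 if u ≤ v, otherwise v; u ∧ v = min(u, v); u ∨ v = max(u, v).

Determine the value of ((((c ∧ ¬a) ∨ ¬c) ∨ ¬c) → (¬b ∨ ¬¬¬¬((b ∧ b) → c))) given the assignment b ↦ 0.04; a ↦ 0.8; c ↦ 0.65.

¬a: Gödel ¬ of 0.8 = 0 (operand ≠ 0)
(c ∧ ¬a) = min(0.65, 0) = 0
¬c: Gödel ¬ of 0.65 = 0 (operand ≠ 0)
((c ∧ ¬a) ∨ ¬c) = max(0, 0) = 0
¬c: Gödel ¬ of 0.65 = 0 (operand ≠ 0)
(((c ∧ ¬a) ∨ ¬c) ∨ ¬c) = max(0, 0) = 0
¬b: Gödel ¬ of 0.04 = 0 (operand ≠ 0)
(b ∧ b) = min(0.04, 0.04) = 0.04
((b ∧ b) → c): 0.04 ≤ 0.65, so result = 1
¬((b ∧ b) → c): Gödel ¬ of 1 = 0 (operand ≠ 0)
¬¬((b ∧ b) → c): Gödel ¬ of 0 = 1 (operand is 0)
¬¬¬((b ∧ b) → c): Gödel ¬ of 1 = 0 (operand ≠ 0)
¬¬¬¬((b ∧ b) → c): Gödel ¬ of 0 = 1 (operand is 0)
(¬b ∨ ¬¬¬¬((b ∧ b) → c)) = max(0, 1) = 1
((((c ∧ ¬a) ∨ ¬c) ∨ ¬c) → (¬b ∨ ¬¬¬¬((b ∧ b) → c))): 0 ≤ 1, so result = 1

1.00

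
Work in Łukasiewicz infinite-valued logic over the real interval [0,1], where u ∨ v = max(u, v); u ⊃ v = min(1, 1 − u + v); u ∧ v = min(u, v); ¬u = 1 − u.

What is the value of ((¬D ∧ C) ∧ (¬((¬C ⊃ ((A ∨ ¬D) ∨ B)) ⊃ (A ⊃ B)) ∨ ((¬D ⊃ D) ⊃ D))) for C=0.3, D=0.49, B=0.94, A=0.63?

¬D: Łukasiewicz ¬ gives 1 − 0.49 = 0.51
(¬D ∧ C) = min(0.51, 0.3) = 0.3
¬C: Łukasiewicz ¬ gives 1 − 0.3 = 0.7
¬D: Łukasiewicz ¬ gives 1 − 0.49 = 0.51
(A ∨ ¬D) = max(0.63, 0.51) = 0.63
((A ∨ ¬D) ∨ B) = max(0.63, 0.94) = 0.94
(¬C ⊃ ((A ∨ ¬D) ∨ B)): min(1, 1 − 0.7 + 0.94) = 1
(A ⊃ B): min(1, 1 − 0.63 + 0.94) = 1
((¬C ⊃ ((A ∨ ¬D) ∨ B)) ⊃ (A ⊃ B)): min(1, 1 − 1 + 1) = 1
¬((¬C ⊃ ((A ∨ ¬D) ∨ B)) ⊃ (A ⊃ B)): Łukasiewicz ¬ gives 1 − 1 = 0
¬D: Łukasiewicz ¬ gives 1 − 0.49 = 0.51
(¬D ⊃ D): min(1, 1 − 0.51 + 0.49) = 0.98
((¬D ⊃ D) ⊃ D): min(1, 1 − 0.98 + 0.49) = 0.51
(¬((¬C ⊃ ((A ∨ ¬D) ∨ B)) ⊃ (A ⊃ B)) ∨ ((¬D ⊃ D) ⊃ D)) = max(0, 0.51) = 0.51
((¬D ∧ C) ∧ (¬((¬C ⊃ ((A ∨ ¬D) ∨ B)) ⊃ (A ⊃ B)) ∨ ((¬D ⊃ D) ⊃ D))) = min(0.3, 0.51) = 0.3

0.30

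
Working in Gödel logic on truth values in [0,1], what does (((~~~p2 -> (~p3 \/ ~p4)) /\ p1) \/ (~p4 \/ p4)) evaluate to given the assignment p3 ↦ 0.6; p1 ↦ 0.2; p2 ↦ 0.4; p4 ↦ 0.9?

~p2: Gödel ¬ of 0.4 = 0 (operand ≠ 0)
~~p2: Gödel ¬ of 0 = 1 (operand is 0)
~~~p2: Gödel ¬ of 1 = 0 (operand ≠ 0)
~p3: Gödel ¬ of 0.6 = 0 (operand ≠ 0)
~p4: Gödel ¬ of 0.9 = 0 (operand ≠ 0)
(~p3 \/ ~p4) = max(0, 0) = 0
(~~~p2 -> (~p3 \/ ~p4)): 0 ≤ 0, so result = 1
((~~~p2 -> (~p3 \/ ~p4)) /\ p1) = min(1, 0.2) = 0.2
~p4: Gödel ¬ of 0.9 = 0 (operand ≠ 0)
(~p4 \/ p4) = max(0, 0.9) = 0.9
(((~~~p2 -> (~p3 \/ ~p4)) /\ p1) \/ (~p4 \/ p4)) = max(0.2, 0.9) = 0.9

0.90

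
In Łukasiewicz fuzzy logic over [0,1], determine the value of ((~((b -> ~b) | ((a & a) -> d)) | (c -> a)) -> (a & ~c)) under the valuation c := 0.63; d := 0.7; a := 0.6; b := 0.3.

0.40

~b: Łukasiewicz ¬ gives 1 − 0.3 = 0.7
(b -> ~b): min(1, 1 − 0.3 + 0.7) = 1
(a & a) = min(0.6, 0.6) = 0.6
((a & a) -> d): min(1, 1 − 0.6 + 0.7) = 1
((b -> ~b) | ((a & a) -> d)) = max(1, 1) = 1
~((b -> ~b) | ((a & a) -> d)): Łukasiewicz ¬ gives 1 − 1 = 0
(c -> a): min(1, 1 − 0.63 + 0.6) = 0.97
(~((b -> ~b) | ((a & a) -> d)) | (c -> a)) = max(0, 0.97) = 0.97
~c: Łukasiewicz ¬ gives 1 − 0.63 = 0.37
(a & ~c) = min(0.6, 0.37) = 0.37
((~((b -> ~b) | ((a & a) -> d)) | (c -> a)) -> (a & ~c)): min(1, 1 − 0.97 + 0.37) = 0.4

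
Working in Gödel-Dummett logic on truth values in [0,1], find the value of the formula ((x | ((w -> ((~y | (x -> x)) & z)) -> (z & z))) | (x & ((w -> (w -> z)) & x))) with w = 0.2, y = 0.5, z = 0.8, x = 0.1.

~y: Gödel ¬ of 0.5 = 0 (operand ≠ 0)
(x -> x): 0.1 ≤ 0.1, so result = 1
(~y | (x -> x)) = max(0, 1) = 1
((~y | (x -> x)) & z) = min(1, 0.8) = 0.8
(w -> ((~y | (x -> x)) & z)): 0.2 ≤ 0.8, so result = 1
(z & z) = min(0.8, 0.8) = 0.8
((w -> ((~y | (x -> x)) & z)) -> (z & z)): 1 > 0.8, so result = 0.8
(x | ((w -> ((~y | (x -> x)) & z)) -> (z & z))) = max(0.1, 0.8) = 0.8
(w -> z): 0.2 ≤ 0.8, so result = 1
(w -> (w -> z)): 0.2 ≤ 1, so result = 1
((w -> (w -> z)) & x) = min(1, 0.1) = 0.1
(x & ((w -> (w -> z)) & x)) = min(0.1, 0.1) = 0.1
((x | ((w -> ((~y | (x -> x)) & z)) -> (z & z))) | (x & ((w -> (w -> z)) & x))) = max(0.8, 0.1) = 0.8

0.80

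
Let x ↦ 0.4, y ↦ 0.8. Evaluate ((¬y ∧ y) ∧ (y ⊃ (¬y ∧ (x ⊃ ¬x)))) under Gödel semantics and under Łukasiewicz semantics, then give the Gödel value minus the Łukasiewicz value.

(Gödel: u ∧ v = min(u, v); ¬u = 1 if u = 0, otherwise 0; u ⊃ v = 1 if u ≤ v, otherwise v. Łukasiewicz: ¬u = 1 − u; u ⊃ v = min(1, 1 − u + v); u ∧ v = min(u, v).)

-0.20

Gödel evaluation:
  ¬y: Gödel ¬ of 0.8 = 0 (operand ≠ 0)
  (¬y ∧ y) = min(0, 0.8) = 0
  ¬y: Gödel ¬ of 0.8 = 0 (operand ≠ 0)
  ¬x: Gödel ¬ of 0.4 = 0 (operand ≠ 0)
  (x ⊃ ¬x): 0.4 > 0, so result = 0
  (¬y ∧ (x ⊃ ¬x)) = min(0, 0) = 0
  (y ⊃ (¬y ∧ (x ⊃ ¬x))): 0.8 > 0, so result = 0
  ((¬y ∧ y) ∧ (y ⊃ (¬y ∧ (x ⊃ ¬x)))) = min(0, 0) = 0
  Gödel value = 0
Łukasiewicz evaluation:
  ¬y: Łukasiewicz ¬ gives 1 − 0.8 = 0.2
  (¬y ∧ y) = min(0.2, 0.8) = 0.2
  ¬y: Łukasiewicz ¬ gives 1 − 0.8 = 0.2
  ¬x: Łukasiewicz ¬ gives 1 − 0.4 = 0.6
  (x ⊃ ¬x): min(1, 1 − 0.4 + 0.6) = 1
  (¬y ∧ (x ⊃ ¬x)) = min(0.2, 1) = 0.2
  (y ⊃ (¬y ∧ (x ⊃ ¬x))): min(1, 1 − 0.8 + 0.2) = 0.4
  ((¬y ∧ y) ∧ (y ⊃ (¬y ∧ (x ⊃ ¬x)))) = min(0.2, 0.4) = 0.2
  Łukasiewicz value = 0.2
Difference: 0 − 0.2 = -0.20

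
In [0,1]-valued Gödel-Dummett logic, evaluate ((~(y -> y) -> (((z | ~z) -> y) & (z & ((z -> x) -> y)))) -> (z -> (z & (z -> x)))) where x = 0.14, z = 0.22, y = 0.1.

(y -> y): 0.1 ≤ 0.1, so result = 1
~(y -> y): Gödel ¬ of 1 = 0 (operand ≠ 0)
~z: Gödel ¬ of 0.22 = 0 (operand ≠ 0)
(z | ~z) = max(0.22, 0) = 0.22
((z | ~z) -> y): 0.22 > 0.1, so result = 0.1
(z -> x): 0.22 > 0.14, so result = 0.14
((z -> x) -> y): 0.14 > 0.1, so result = 0.1
(z & ((z -> x) -> y)) = min(0.22, 0.1) = 0.1
(((z | ~z) -> y) & (z & ((z -> x) -> y))) = min(0.1, 0.1) = 0.1
(~(y -> y) -> (((z | ~z) -> y) & (z & ((z -> x) -> y)))): 0 ≤ 0.1, so result = 1
(z -> x): 0.22 > 0.14, so result = 0.14
(z & (z -> x)) = min(0.22, 0.14) = 0.14
(z -> (z & (z -> x))): 0.22 > 0.14, so result = 0.14
((~(y -> y) -> (((z | ~z) -> y) & (z & ((z -> x) -> y)))) -> (z -> (z & (z -> x)))): 1 > 0.14, so result = 0.14

0.14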